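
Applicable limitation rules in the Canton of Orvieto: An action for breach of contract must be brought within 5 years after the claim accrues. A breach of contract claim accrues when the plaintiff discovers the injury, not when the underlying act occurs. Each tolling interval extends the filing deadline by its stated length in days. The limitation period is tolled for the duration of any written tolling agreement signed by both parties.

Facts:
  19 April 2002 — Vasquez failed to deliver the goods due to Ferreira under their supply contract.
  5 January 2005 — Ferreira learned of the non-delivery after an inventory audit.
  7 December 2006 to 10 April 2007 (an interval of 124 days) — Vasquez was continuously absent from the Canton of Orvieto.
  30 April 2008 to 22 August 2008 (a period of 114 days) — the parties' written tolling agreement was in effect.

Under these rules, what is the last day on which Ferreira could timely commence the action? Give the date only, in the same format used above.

Accrual is tied to discovery, so the period began on 5 January 2005 rather than on 19 April 2002 when the act occurred.
Adding the 5 years base period to 5 January 2005 gives a deadline of 5 January 2010, before any tolling.
Because the written tolling agreement ran from 30 April 2008 to 22 August 2008, the deadline is extended by 114 days to 29 April 2010.
No stated provision tolls the period for the defendant's absence, so the interval from 7 December 2006 to 10 April 2007 has no effect on the deadline.

29 April 2010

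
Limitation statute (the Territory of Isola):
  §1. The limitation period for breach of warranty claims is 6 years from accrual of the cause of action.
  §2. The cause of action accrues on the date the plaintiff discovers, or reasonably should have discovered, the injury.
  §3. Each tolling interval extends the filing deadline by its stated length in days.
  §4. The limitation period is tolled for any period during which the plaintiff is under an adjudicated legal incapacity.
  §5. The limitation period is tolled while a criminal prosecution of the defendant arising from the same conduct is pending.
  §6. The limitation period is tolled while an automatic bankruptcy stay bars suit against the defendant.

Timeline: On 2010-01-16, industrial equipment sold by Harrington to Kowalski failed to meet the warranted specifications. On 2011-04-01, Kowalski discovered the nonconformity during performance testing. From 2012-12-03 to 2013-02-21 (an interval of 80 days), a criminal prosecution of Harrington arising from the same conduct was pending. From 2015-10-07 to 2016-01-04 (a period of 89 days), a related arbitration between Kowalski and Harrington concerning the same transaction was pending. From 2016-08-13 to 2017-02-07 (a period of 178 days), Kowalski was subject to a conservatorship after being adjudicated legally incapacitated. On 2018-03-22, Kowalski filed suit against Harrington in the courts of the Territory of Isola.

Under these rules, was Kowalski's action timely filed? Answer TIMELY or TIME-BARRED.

TIME-BARRED

Under the discovery rule, the claim accrued on 2011-04-01, when Kowalski discovered the injury — not on the 2010-01-16 date of the underlying act.
The untolled deadline — 6 years after 2011-04-01 — is 2017-04-01.
Because the pending criminal prosecution ran from 2012-12-03 to 2013-02-21, the deadline is extended by 80 days to 2017-06-20.
Because the plaintiff's legal incapacity ran from 2016-08-13 to 2017-02-07, the deadline is extended by 178 days to 2017-12-15.
Although a pending arbitration ran from 2015-10-07 to 2016-01-04, the stated rules do not make that a tolling event, so it is disregarded.
Kowalski filed on 2018-03-22, after the 2017-12-15 deadline, so the action is time-barred.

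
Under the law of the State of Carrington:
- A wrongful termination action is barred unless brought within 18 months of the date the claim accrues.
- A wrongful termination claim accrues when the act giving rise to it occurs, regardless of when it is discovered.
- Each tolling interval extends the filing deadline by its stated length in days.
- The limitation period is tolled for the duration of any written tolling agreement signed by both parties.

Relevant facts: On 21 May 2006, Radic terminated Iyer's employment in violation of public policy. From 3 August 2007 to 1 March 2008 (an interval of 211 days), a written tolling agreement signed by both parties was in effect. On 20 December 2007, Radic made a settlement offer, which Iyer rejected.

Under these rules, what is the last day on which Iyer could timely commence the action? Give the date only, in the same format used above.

The limitation period began to run on 21 May 2006.
18 months from 21 May 2006 is 21 November 2007.
The period was tolled for 211 days by the written tolling agreement (3 August 2007 to 1 March 2008), pushing the deadline to 19 June 2008.
None of the other events listed affects the running of the period under the stated rules.

19 June 2008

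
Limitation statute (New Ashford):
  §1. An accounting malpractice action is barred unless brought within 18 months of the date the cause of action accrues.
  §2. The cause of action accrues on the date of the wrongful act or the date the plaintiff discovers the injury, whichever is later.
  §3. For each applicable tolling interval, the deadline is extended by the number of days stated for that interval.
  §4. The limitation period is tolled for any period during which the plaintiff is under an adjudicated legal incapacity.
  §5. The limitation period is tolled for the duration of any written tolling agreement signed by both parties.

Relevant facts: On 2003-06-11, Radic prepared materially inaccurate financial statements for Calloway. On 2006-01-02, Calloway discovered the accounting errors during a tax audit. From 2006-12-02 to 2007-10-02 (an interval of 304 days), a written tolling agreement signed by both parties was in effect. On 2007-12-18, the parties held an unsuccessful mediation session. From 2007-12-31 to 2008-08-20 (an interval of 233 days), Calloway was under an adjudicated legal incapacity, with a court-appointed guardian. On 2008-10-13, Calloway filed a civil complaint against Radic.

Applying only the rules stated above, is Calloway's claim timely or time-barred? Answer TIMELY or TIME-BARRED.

TIMELY

The claim accrued on 2006-01-02 — the later of the 2003-06-11 act and the 2006-01-02 discovery.
The untolled deadline — 18 months after 2006-01-02 — is 2007-07-02.
The written tolling agreement from 2006-12-02 to 2007-10-02 tolled the period for 304 days, extending the deadline to 2008-05-01.
The plaintiff's legal incapacity from 2007-12-31 to 2008-08-20 tolled the period for 233 days, extending the deadline to 2008-12-20.
None of the other events listed affects the running of the period under the stated rules.
Calloway filed on 2008-10-13, before the 2008-12-20 deadline, so the action is timely.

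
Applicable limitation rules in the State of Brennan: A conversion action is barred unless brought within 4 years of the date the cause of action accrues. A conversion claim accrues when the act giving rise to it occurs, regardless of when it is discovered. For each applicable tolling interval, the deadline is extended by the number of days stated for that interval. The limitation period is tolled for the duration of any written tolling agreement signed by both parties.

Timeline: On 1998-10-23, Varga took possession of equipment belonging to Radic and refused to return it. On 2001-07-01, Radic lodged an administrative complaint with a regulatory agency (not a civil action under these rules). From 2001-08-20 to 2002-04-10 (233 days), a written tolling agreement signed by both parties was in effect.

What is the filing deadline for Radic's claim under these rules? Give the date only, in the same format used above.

The cause of action accrued on 1998-10-23, the date of the act.
4 years from 1998-10-23 is 2002-10-23.
The written tolling agreement from 2001-08-20 to 2002-04-10 tolled the period for 233 days, extending the deadline to 2003-06-13.
The other events in the timeline have no effect on the limitation period under the stated rules.

2003-06-13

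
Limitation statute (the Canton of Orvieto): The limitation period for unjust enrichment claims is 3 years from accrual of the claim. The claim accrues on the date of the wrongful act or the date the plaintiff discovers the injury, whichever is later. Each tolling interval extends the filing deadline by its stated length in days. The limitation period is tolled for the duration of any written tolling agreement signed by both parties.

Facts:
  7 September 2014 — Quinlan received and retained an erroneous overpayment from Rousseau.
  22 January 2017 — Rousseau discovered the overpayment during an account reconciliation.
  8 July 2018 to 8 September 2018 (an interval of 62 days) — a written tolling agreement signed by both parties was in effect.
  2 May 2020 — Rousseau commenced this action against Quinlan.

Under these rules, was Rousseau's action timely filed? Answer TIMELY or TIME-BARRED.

TIME-BARRED

Because discovery on 22 January 2017 post-dates the 7 September 2014 act, accrual under the later-of rule falls on 22 January 2017.
Adding the 3 years base period to 22 January 2017 gives a deadline of 22 January 2020, before any tolling.
The period was tolled for 62 days by the written tolling agreement (8 July 2018 to 8 September 2018), pushing the deadline to 24 March 2020.
The 2 May 2020 filing falls after the 24 March 2020 deadline; the claim is time-barred.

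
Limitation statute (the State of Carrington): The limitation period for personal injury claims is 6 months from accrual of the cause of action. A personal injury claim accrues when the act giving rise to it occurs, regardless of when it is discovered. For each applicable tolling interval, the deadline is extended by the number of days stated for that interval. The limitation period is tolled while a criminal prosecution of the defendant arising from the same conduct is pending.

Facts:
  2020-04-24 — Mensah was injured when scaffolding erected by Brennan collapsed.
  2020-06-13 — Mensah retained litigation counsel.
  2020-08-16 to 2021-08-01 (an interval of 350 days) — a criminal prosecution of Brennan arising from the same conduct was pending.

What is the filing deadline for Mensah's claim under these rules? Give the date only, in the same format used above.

2021-10-09

The limitation period began to run on 2020-04-24.
6 months from 2020-04-24 is 2020-10-24.
Because the pending criminal prosecution ran from 2020-08-16 to 2021-08-01, the deadline is extended by 350 days to 2021-10-09.
The other events in the timeline have no effect on the limitation period under the stated rules.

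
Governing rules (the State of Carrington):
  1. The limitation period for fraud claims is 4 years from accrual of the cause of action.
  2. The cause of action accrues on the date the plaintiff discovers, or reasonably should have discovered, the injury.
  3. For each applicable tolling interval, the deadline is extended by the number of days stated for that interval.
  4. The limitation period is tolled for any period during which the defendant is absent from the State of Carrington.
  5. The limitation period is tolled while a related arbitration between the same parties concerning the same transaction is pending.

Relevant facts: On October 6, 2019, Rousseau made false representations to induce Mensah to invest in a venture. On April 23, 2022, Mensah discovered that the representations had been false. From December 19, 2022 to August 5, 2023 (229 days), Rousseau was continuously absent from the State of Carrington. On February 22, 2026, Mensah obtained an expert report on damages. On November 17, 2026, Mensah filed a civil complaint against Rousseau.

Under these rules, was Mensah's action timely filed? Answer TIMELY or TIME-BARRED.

Accrual is tied to discovery, so the period began on April 23, 2022 rather than on October 6, 2019 when the act occurred.
4 years from April 23, 2022 is April 23, 2026.
Because the defendant's absence from the jurisdiction ran from December 19, 2022 to August 5, 2023, the deadline is extended by 229 days to December 8, 2026.
None of the other events listed affects the running of the period under the stated rules.
Filing on November 17, 2026 beat the December 8, 2026 deadline — the action is timely.

TIMELY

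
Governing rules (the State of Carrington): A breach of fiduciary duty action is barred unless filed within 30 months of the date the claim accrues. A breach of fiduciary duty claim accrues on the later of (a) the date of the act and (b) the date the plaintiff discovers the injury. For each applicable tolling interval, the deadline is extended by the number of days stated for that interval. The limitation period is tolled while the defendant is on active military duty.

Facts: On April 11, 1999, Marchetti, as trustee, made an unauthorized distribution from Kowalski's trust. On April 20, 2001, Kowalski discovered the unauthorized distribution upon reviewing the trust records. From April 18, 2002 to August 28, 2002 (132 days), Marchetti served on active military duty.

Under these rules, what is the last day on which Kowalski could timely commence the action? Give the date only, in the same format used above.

Taking the later of the act (April 11, 1999) and discovery (April 20, 2001), the claim accrued on April 20, 2001.
Adding the 30 months base period to April 20, 2001 gives a deadline of October 20, 2003, before any tolling.
The period was tolled for 132 days by the defendant's active military service (April 18, 2002 to August 28, 2002), pushing the deadline to February 29, 2004.

February 29, 2004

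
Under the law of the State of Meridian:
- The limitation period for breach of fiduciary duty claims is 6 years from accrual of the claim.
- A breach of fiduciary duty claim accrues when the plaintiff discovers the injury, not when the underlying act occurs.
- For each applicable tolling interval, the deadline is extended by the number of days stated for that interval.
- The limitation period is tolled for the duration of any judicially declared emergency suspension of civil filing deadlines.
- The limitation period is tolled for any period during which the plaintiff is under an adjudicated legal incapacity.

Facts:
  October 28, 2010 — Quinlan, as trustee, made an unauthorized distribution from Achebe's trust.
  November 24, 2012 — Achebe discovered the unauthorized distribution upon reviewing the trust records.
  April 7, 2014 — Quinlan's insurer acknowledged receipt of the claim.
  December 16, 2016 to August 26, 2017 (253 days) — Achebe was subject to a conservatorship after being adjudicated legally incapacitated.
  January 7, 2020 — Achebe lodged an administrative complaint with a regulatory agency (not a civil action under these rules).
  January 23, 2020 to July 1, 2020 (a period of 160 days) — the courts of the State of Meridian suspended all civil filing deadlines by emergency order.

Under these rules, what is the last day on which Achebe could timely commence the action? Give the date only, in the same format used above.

August 4, 2019

Accrual is tied to discovery, so the period began on November 24, 2012 rather than on October 28, 2010 when the act occurred.
6 years from November 24, 2012 is November 24, 2018.
Because the plaintiff's legal incapacity ran from December 16, 2016 to August 26, 2017, the deadline is extended by 253 days to August 4, 2019.
The emergency suspension of filing deadlines starting January 23, 2020 came too late — the period had run on August 4, 2019 — and so does not extend the deadline.
None of the other events listed affects the running of the period under the stated rules.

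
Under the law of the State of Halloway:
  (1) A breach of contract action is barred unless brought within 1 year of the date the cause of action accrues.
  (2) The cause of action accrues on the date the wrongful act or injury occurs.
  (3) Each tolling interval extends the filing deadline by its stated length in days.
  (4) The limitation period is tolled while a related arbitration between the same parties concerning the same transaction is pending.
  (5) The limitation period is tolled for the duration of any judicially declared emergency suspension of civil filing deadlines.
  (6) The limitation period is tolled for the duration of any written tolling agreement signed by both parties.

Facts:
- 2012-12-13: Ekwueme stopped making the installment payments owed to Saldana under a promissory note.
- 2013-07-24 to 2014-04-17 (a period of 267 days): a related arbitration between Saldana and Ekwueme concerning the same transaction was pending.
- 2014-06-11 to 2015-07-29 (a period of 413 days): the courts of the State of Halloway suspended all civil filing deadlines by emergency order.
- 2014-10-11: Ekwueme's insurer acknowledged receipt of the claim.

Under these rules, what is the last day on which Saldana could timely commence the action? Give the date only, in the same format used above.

2015-10-24

The cause of action accrued on 2012-12-13, the date of the act.
Adding the 1 year base period to 2012-12-13 gives a deadline of 2013-12-13, before any tolling.
The pending related arbitration from 2013-07-24 to 2014-04-17 tolled the period for 267 days, extending the deadline to 2014-09-06.
Because the emergency suspension of filing deadlines ran from 2014-06-11 to 2015-07-29, the deadline is extended by 413 days to 2015-10-24.
The other events in the timeline have no effect on the limitation period under the stated rules.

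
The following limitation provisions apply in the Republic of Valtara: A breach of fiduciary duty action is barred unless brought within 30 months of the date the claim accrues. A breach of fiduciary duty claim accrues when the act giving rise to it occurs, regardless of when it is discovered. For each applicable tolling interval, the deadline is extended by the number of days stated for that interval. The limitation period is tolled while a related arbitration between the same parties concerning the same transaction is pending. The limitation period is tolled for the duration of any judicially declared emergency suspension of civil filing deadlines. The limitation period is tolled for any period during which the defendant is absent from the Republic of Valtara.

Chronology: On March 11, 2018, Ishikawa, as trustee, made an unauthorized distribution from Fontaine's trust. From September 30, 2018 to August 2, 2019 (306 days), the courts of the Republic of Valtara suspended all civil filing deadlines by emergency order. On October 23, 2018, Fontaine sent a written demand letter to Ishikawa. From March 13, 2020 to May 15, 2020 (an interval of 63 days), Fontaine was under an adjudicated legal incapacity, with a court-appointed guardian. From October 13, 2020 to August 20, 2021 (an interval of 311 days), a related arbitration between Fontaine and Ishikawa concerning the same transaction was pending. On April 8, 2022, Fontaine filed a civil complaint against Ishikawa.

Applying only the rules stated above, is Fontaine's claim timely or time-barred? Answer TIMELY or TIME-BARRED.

The limitation period began to run on March 11, 2018.
The untolled deadline — 30 months after March 11, 2018 — is September 11, 2020.
The emergency suspension of filing deadlines from September 30, 2018 to August 2, 2019 tolled the period for 306 days, extending the deadline to July 14, 2021.
The period was tolled for 311 days by the pending related arbitration (October 13, 2020 to August 20, 2021), pushing the deadline to May 21, 2022.
No stated provision tolls the period for the plaintiff's incapacity, so the interval from March 13, 2020 to May 15, 2020 has no effect on the deadline.
None of the other events listed affects the running of the period under the stated rules.
Filing on April 8, 2022 beat the May 21, 2022 deadline — the action is timely.

TIMELY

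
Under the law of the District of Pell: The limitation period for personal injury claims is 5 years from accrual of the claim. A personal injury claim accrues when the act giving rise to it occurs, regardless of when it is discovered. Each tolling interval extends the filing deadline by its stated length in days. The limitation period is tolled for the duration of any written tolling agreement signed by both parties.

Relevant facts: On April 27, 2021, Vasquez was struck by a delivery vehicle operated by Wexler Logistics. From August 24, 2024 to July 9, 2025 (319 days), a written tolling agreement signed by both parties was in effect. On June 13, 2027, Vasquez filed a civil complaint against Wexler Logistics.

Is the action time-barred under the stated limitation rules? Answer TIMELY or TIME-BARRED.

TIME-BARRED

The claim accrued on April 27, 2021, when the wrongful act occurred.
Adding the 5 years base period to April 27, 2021 gives a deadline of April 27, 2026, before any tolling.
The written tolling agreement from August 24, 2024 to July 9, 2025 tolled the period for 319 days, extending the deadline to March 12, 2027.
Vasquez filed on June 13, 2027, after the March 12, 2027 deadline, so the action is time-barred.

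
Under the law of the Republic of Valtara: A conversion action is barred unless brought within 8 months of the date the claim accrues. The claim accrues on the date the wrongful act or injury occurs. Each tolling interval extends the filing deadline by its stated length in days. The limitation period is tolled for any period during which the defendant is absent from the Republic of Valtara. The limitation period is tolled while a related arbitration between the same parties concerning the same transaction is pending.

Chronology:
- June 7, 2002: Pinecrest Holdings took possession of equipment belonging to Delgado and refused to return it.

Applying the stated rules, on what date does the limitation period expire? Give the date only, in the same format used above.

The limitation period began to run on June 7, 2002.
8 months from June 7, 2002 is February 7, 2003.

February 7, 2003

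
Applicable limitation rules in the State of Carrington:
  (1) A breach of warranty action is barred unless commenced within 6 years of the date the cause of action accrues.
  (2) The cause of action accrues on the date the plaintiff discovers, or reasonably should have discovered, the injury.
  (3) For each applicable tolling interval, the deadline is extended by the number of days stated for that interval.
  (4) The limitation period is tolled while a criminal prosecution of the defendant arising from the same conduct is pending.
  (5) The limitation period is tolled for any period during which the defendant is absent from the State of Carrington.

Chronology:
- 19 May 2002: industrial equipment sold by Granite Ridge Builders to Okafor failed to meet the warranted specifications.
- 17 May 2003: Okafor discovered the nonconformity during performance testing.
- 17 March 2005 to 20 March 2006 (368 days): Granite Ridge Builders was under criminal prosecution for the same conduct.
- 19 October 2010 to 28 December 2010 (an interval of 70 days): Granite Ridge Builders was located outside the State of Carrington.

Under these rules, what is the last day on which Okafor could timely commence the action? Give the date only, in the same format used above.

Accrual is tied to discovery, so the period began on 17 May 2003 rather than on 19 May 2002 when the act occurred.
The untolled deadline — 6 years after 17 May 2003 — is 17 May 2009.
The period was tolled for 368 days by the pending criminal prosecution (17 March 2005 to 20 March 2006), pushing the deadline to 20 May 2010.
The defendant's absence from the jurisdiction from 19 October 2010 to 28 December 2010 began after the period had already run on 20 May 2010, so it has no tolling effect.

20 May 2010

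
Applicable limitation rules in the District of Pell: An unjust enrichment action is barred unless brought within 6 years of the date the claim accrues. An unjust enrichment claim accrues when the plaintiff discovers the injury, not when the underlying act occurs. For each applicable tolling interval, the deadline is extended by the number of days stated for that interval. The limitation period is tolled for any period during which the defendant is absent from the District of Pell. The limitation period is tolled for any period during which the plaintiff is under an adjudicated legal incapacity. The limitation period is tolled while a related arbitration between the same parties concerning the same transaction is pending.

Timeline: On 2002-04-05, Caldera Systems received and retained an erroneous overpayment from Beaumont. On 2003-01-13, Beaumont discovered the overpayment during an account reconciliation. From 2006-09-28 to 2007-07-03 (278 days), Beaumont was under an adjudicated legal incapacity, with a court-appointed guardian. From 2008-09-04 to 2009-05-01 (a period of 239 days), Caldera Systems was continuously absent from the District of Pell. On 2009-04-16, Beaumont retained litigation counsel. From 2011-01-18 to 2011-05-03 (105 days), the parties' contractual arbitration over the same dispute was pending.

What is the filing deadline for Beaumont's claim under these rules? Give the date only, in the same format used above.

2010-06-14

The claim did not accrue until Beaumont discovered the injury on 2003-01-13; the 2002-04-05 act date does not start the clock under the stated rule.
Adding the 6 years base period to 2003-01-13 gives a deadline of 2009-01-13, before any tolling.
The plaintiff's legal incapacity from 2006-09-28 to 2007-07-03 tolled the period for 278 days, extending the deadline to 2009-10-18.
Because the defendant's absence from the jurisdiction ran from 2008-09-04 to 2009-05-01, the deadline is extended by 239 days to 2010-06-14.
By the time the pending related arbitration began on 2011-01-18, the limitation period had already expired on 2010-06-14; that interval cannot revive it.
Nothing else in the chronology tolls or restarts the period.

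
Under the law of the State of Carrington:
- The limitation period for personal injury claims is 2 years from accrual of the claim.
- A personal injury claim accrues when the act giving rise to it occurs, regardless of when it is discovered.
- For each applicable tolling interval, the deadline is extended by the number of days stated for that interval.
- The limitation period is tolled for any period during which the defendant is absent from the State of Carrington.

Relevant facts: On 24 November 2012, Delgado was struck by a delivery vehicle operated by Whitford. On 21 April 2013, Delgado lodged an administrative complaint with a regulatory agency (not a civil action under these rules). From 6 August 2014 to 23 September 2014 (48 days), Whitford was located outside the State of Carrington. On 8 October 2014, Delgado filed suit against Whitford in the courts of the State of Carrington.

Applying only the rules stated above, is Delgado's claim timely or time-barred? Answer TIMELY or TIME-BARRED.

TIMELY

The claim accrued on 24 November 2012, when the wrongful act occurred.
2 years from 24 November 2012 is 24 November 2014.
The defendant's absence from the jurisdiction from 6 August 2014 to 23 September 2014 tolled the period for 48 days, extending the deadline to 11 January 2015.
The other events in the timeline have no effect on the limitation period under the stated rules.
Filing on 8 October 2014 beat the 11 January 2015 deadline — the action is timely.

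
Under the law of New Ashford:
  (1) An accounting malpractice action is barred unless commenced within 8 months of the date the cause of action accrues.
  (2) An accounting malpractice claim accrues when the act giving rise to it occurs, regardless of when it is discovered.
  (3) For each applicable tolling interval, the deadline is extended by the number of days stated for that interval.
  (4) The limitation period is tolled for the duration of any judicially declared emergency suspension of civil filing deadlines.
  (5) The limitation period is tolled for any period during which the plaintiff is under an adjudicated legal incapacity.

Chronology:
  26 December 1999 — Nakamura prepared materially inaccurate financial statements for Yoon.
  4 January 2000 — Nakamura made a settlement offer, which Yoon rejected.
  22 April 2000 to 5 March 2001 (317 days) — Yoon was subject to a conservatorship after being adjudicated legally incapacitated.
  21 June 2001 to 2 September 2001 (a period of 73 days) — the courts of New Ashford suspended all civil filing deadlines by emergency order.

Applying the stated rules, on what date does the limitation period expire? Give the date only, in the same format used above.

20 September 2001

The cause of action accrued on 26 December 1999, the date of the act.
Adding the 8 months base period to 26 December 1999 gives a deadline of 26 August 2000, before any tolling.
Because the plaintiff's legal incapacity ran from 22 April 2000 to 5 March 2001, the deadline is extended by 317 days to 9 July 2001.
The emergency suspension of filing deadlines from 21 June 2001 to 2 September 2001 tolled the period for 73 days, extending the deadline to 20 September 2001.
None of the other events listed affects the running of the period under the stated rules.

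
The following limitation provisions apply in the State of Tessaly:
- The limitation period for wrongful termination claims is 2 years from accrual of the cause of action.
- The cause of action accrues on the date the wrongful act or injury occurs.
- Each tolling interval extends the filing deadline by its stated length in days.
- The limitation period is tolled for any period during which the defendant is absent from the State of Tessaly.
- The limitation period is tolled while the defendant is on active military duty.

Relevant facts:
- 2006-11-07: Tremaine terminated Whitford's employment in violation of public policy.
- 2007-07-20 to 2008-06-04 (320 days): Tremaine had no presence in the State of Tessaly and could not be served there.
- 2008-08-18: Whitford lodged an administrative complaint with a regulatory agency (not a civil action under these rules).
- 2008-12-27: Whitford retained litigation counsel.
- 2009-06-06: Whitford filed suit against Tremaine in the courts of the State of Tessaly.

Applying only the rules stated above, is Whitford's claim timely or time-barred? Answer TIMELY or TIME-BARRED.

TIMELY

The claim accrued on 2006-11-07, when the wrongful act occurred.
The untolled deadline — 2 years after 2006-11-07 — is 2008-11-07.
The period was tolled for 320 days by the defendant's absence from the jurisdiction (2007-07-20 to 2008-06-04), pushing the deadline to 2009-09-23.
The other events in the timeline have no effect on the limitation period under the stated rules.
Filing on 2009-06-06 beat the 2009-09-23 deadline — the action is timely.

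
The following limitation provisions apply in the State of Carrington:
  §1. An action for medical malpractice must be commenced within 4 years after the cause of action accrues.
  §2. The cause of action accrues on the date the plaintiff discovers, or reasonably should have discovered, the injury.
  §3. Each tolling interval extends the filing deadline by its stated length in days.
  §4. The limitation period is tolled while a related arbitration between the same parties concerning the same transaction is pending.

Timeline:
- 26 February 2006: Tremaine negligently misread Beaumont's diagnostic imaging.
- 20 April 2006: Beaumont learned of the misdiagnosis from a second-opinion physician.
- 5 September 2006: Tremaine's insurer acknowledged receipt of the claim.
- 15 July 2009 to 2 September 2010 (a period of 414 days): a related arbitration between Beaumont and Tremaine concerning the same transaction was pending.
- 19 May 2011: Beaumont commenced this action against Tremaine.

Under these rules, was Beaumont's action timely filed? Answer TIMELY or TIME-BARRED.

Accrual is tied to discovery, so the period began on 20 April 2006 rather than on 26 February 2006 when the act occurred.
Adding the 4 years base period to 20 April 2006 gives a deadline of 20 April 2010, before any tolling.
The pending related arbitration from 15 July 2009 to 2 September 2010 tolled the period for 414 days, extending the deadline to 8 June 2011.
The other events in the timeline have no effect on the limitation period under the stated rules.
The 19 May 2011 filing precedes the 8 June 2011 deadline; the claim is timely.

TIMELY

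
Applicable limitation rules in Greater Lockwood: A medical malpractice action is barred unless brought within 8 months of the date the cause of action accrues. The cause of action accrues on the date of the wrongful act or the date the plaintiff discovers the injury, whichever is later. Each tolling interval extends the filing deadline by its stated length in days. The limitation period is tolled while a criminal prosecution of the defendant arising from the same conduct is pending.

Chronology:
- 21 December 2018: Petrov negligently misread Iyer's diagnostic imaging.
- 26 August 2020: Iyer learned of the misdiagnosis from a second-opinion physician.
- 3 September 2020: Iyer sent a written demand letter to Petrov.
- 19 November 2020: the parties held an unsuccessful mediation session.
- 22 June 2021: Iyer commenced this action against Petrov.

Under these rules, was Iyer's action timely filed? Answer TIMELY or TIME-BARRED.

TIME-BARRED

Taking the later of the act (21 December 2018) and discovery (26 August 2020), the claim accrued on 26 August 2020.
8 months from 26 August 2020 is 26 April 2021.
None of the other events listed affects the running of the period under the stated rules.
Filing on 22 June 2021 missed the 26 April 2021 deadline — the action is time-barred.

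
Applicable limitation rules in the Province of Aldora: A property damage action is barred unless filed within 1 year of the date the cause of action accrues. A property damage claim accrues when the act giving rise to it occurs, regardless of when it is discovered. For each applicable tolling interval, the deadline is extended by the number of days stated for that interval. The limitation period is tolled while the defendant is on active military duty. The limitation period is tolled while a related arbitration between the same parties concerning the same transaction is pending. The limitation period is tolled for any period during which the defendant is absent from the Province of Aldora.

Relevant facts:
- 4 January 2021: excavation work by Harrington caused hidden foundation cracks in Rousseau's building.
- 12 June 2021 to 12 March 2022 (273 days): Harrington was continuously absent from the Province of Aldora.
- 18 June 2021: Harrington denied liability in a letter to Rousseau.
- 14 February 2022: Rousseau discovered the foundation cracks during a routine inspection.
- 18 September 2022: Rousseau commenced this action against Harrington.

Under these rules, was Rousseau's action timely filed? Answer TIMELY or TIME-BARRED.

TIMELY

The claim accrued on 4 January 2021, when the wrongful act occurred; under the stated occurrence rule the 14 February 2022 discovery does not delay accrual.
1 year from 4 January 2021 is 4 January 2022.
The defendant's absence from the jurisdiction from 12 June 2021 to 12 March 2022 tolled the period for 273 days, extending the deadline to 4 October 2022.
The other events in the timeline have no effect on the limitation period under the stated rules.
Filing on 18 September 2022 beat the 4 October 2022 deadline — the action is timely.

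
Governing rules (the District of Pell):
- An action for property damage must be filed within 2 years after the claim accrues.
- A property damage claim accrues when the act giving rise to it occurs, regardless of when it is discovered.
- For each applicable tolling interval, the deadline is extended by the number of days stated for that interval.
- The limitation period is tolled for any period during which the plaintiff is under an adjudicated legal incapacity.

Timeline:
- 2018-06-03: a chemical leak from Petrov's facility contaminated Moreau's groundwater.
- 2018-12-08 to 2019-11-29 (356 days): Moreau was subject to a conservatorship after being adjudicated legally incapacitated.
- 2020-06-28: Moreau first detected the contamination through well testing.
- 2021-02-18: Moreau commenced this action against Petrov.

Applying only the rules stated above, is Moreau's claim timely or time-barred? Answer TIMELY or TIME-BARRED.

TIMELY

The claim accrued on 2018-06-03, when the wrongful act occurred; under the stated occurrence rule the 2020-06-28 discovery does not delay accrual.
2 years from 2018-06-03 is 2020-06-03.
Because the plaintiff's legal incapacity ran from 2018-12-08 to 2019-11-29, the deadline is extended by 356 days to 2021-05-25.
Moreau filed on 2021-02-18, before the 2021-05-25 deadline, so the action is timely.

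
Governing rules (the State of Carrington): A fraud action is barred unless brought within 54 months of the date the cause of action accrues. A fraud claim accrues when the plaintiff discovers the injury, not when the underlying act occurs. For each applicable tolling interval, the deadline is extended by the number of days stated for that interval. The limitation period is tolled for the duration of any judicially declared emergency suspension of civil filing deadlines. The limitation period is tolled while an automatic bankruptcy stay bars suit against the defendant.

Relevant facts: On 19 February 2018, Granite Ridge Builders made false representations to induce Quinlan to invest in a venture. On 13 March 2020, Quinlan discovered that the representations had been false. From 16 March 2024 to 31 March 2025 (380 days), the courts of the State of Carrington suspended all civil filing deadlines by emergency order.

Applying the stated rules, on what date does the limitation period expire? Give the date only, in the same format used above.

28 September 2025

Under the discovery rule, the claim accrued on 13 March 2020, when Quinlan discovered the injury — not on the 19 February 2018 date of the underlying act.
The untolled deadline — 54 months after 13 March 2020 — is 13 September 2024.
The period was tolled for 380 days by the emergency suspension of filing deadlines (16 March 2024 to 31 March 2025), pushing the deadline to 28 September 2025.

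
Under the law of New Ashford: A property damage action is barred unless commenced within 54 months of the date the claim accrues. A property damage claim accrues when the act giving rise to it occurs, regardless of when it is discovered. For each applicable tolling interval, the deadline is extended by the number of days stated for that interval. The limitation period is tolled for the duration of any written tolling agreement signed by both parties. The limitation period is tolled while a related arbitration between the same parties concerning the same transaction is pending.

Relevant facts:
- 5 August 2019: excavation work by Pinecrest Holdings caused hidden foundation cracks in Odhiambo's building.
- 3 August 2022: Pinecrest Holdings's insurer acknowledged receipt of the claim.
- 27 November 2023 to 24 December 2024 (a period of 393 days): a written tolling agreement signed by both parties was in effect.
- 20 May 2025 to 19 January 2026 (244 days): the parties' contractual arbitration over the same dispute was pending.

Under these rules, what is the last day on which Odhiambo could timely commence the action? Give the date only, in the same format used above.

The claim accrued on 5 August 2019, when the wrongful act occurred.
The untolled deadline — 54 months after 5 August 2019 — is 5 February 2024.
The written tolling agreement from 27 November 2023 to 24 December 2024 tolled the period for 393 days, extending the deadline to 4 March 2025.
The pending related arbitration from 20 May 2025 to 19 January 2026 began after the period had already run on 4 March 2025, so it has no tolling effect.
Nothing else in the chronology tolls or restarts the period.

4 March 2025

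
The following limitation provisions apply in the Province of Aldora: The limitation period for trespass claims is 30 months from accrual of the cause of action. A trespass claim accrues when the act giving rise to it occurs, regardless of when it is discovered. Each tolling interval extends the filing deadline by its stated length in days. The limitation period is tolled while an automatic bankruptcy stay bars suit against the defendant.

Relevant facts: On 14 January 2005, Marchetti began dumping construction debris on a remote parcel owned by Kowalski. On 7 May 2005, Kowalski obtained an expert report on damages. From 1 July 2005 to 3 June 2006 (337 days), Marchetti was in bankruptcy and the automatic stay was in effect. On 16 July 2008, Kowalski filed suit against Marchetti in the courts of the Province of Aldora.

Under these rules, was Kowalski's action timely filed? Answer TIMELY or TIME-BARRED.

The limitation period began to run on 14 January 2005.
30 months from 14 January 2005 is 14 July 2007.
The period was tolled for 337 days by the automatic bankruptcy stay (1 July 2005 to 3 June 2006), pushing the deadline to 15 June 2008.
None of the other events listed affects the running of the period under the stated rules.
Filing on 16 July 2008 missed the 15 June 2008 deadline — the action is time-barred.

TIME-BARRED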